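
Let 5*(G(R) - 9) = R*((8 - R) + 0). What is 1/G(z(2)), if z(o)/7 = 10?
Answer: -1/859 ≈ -0.0011641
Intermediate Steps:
z(o) = 70 (z(o) = 7*10 = 70)
G(R) = 9 + R*(8 - R)/5 (G(R) = 9 + (R*((8 - R) + 0))/5 = 9 + (R*(8 - R))/5 = 9 + R*(8 - R)/5)
1/G(z(2)) = 1/(9 - ⅕*70² + (8/5)*70) = 1/(9 - ⅕*4900 + 112) = 1/(9 - 980 + 112) = 1/(-859) = -1/859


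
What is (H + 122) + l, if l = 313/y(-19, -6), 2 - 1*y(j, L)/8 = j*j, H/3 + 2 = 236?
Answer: 2366215/2872 ≈ 823.89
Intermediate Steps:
H = 702 (H = -6 + 3*236 = -6 + 708 = 702)
y(j, L) = 16 - 8*j**2 (y(j, L) = 16 - 8*j*j = 16 - 8*j**2)
l = -313/2872 (l = 313/(16 - 8*(-19)**2) = 313/(16 - 8*361) = 313/(16 - 2888) = 313/(-2872) = 313*(-1/2872) = -313/2872 ≈ -0.10898)
(H + 122) + l = (702 + 122) - 313/2872 = 824 - 313/2872 = 2366215/2872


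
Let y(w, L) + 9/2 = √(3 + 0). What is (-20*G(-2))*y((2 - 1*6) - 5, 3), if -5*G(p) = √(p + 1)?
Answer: I*(-18 + 4*√3) ≈ -11.072*I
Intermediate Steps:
G(p) = -√(1 + p)/5 (G(p) = -√(p + 1)/5 = -√(1 + p)/5)
y(w, L) = -9/2 + √3 (y(w, L) = -9/2 + √(3 + 0) = -9/2 + √3)
(-20*G(-2))*y((2 - 1*6) - 5, 3) = (-(-4)*√(1 - 2))*(-9/2 + √3) = (-(-4)*√(-1))*(-9/2 + √3) = (-(-4)*I)*(-9/2 + √3) = (4*I)*(-9/2 + √3) = 4*I*(-9/2 + √3)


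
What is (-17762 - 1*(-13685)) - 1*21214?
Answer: -25291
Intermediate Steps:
(-17762 - 1*(-13685)) - 1*21214 = (-17762 + 13685) - 21214 = -4077 - 21214 = -25291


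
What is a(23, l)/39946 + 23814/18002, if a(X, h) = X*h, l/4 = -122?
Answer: 187304899/179776973 ≈ 1.0419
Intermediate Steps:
l = -488 (l = 4*(-122) = -488)
a(23, l)/39946 + 23814/18002 = (23*(-488))/39946 + 23814/18002 = -11224*1/39946 + 23814*(1/18002) = -5612/19973 + 11907/9001 = 187304899/179776973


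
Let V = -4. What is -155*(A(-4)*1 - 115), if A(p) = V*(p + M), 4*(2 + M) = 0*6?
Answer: 14105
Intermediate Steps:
M = -2 (M = -2 + (0*6)/4 = -2 + (1/4)*0 = -2 + 0 = -2)
A(p) = 8 - 4*p (A(p) = -4*(p - 2) = -4*(-2 + p) = 8 - 4*p)
-155*(A(-4)*1 - 115) = -155*((8 - 4*(-4))*1 - 115) = -155*((8 + 16)*1 - 115) = -155*(24*1 - 115) = -155*(24 - 115) = -155*(-91) = 14105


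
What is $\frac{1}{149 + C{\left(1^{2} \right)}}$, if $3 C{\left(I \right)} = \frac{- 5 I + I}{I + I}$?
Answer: $\frac{3}{445} \approx 0.0067416$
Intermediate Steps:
$C{\left(I \right)} = - \frac{2}{3}$ ($C{\left(I \right)} = \frac{\left(- 5 I + I\right) \frac{1}{I + I}}{3} = \frac{- 4 I \frac{1}{2 I}}{3} = \frac{1}{3} \left(-2\right) = - \frac{2}{3}$)
$\frac{1}{149 + C{\left(1^{2} \right)}} = \frac{1}{149 - \frac{2}{3}} = \frac{1}{\frac{445}{3}} = \frac{3}{445}$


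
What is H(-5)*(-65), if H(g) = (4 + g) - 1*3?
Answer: 260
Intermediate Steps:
H(g) = 1 + g (H(g) = (4 + g) - 3 = 1 + g)
H(-5)*(-65) = (1 - 5)*(-65) = -4*(-65) = 260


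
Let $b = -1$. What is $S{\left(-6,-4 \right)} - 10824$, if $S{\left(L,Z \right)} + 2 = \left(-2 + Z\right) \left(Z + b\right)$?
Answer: $-10796$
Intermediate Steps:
$S{\left(L,Z \right)} = -2 + \left(-1 + Z\right) \left(-2 + Z\right)$ ($S{\left(L,Z \right)} = -2 + \left(-2 + Z\right) \left(Z - 1\right) = -2 + \left(-2 + Z\right) \left(-1 + Z\right) = -2 + \left(-1 + Z\right) \left(-2 + Z\right)$)
$S{\left(-6,-4 \right)} - 10824 = - 4 \left(-3 - 4\right) - 10824 = \left(-4\right) \left(-7\right) - 10824 = 28 - 10824 = -10796$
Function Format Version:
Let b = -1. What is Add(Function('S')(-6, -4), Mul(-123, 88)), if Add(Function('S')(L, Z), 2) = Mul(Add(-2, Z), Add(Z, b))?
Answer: -10796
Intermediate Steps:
Function('S')(L, Z) = Add(-2, Mul(Add(-1, Z), Add(-2, Z))) (Function('S')(L, Z) = Add(-2, Mul(Add(-2, Z), Add(Z, -1))) = Add(-2, Mul(Add(-2, Z), Add(-1, Z))) = Add(-2, Mul(Add(-1, Z), Add(-2, Z))))
Add(Function('S')(-6, -4), Mul(-123, 88)) = Add(Mul(-4, Add(-3, -4)), Mul(-123, 88)) = Add(Mul(-4, -7), -10824) = Add(28, -10824) = -10796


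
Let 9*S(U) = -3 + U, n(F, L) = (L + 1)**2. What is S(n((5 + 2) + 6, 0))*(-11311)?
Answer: 22622/9 ≈ 2513.6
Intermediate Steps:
n(F, L) = (1 + L)**2
S(U) = -1/3 + U/9 (S(U) = (-3 + U)/9 = -1/3 + U/9)
S(n((5 + 2) + 6, 0))*(-11311) = (-1/3 + (1 + 0)**2/9)*(-11311) = (-1/3 + (1/9)*1**2)*(-11311) = (-1/3 + (1/9)*1)*(-11311) = (-1/3 + 1/9)*(-11311) = -2/9*(-11311) = 22622/9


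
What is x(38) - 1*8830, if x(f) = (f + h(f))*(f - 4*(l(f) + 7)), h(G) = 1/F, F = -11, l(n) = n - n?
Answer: -92960/11 ≈ -8450.9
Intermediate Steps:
l(n) = 0
h(G) = -1/11 (h(G) = 1/(-11) = -1/11)
x(f) = (-28 + f)*(-1/11 + f) (x(f) = (f - 1/11)*(f - 4*(0 + 7)) = (-1/11 + f)*(f - 4*7) = (-1/11 + f)*(f - 28) = (-1/11 + f)*(-28 + f) = (-28 + f)*(-1/11 + f))
x(38) - 1*8830 = (28/11 + 38² - 309/11*38) - 1*8830 = (28/11 + 1444 - 11742/11) - 8830 = 4170/11 - 8830 = -92960/11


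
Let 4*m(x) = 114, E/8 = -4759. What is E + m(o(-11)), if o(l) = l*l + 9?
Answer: -76087/2 ≈ -38044.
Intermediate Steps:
E = -38072 (E = 8*(-4759) = -38072)
o(l) = 9 + l² (o(l) = l² + 9 = 9 + l²)
m(x) = 57/2 (m(x) = (¼)*114 = 57/2)
E + m(o(-11)) = -38072 + 57/2 = -76087/2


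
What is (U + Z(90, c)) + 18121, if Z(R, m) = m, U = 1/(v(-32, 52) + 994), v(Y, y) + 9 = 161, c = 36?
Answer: 20807923/1146 ≈ 18157.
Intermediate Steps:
v(Y, y) = 152 (v(Y, y) = -9 + 161 = 152)
U = 1/1146 (U = 1/(152 + 994) = 1/1146 ≈ 0.00087260)
(U + Z(90, c)) + 18121 = (1/1146 + 36) + 18121 = 41257/1146 + 18121 = 20807923/1146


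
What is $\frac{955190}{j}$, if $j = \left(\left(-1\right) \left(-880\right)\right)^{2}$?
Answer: $\frac{95519}{77440} \approx 1.2335$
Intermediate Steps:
$j = 774400$ ($j = 880^{2} = 774400$)
$\frac{955190}{j} = \frac{955190}{774400} = 955190 \cdot \frac{1}{774400} = \frac{95519}{77440}$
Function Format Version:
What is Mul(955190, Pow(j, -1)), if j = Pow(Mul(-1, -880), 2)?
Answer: Rational(95519, 77440) ≈ 1.2335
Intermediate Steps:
j = 774400 (j = Pow(880, 2) = 774400)
Mul(955190, Pow(j, -1)) = Mul(955190, Pow(774400, -1)) = Mul(955190, Rational(1, 774400)) = Rational(95519, 77440)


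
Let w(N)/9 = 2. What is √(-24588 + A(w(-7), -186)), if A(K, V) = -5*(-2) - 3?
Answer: I*√24581 ≈ 156.78*I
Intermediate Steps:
w(N) = 18 (w(N) = 9*2 = 18)
A(K, V) = 7 (A(K, V) = 10 - 3 = 7)
√(-24588 + A(w(-7), -186)) = √(-24588 + 7) = √(-24581) = I*√24581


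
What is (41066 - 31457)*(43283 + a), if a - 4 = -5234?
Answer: 365651277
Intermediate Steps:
a = -5230 (a = 4 - 5234 = -5230)
(41066 - 31457)*(43283 + a) = (41066 - 31457)*(43283 - 5230) = 9609*38053 = 365651277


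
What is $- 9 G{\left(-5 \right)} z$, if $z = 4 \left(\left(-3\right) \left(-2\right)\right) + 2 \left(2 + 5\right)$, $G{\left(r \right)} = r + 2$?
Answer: $1026$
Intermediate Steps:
$G{\left(r \right)} = 2 + r$
$z = 38$ ($z = 4 \cdot 6 + 2 \cdot 7 = 24 + 14 = 38$)
$- 9 G{\left(-5 \right)} z = - 9 \left(2 - 5\right) 38 = \left(-9\right) \left(-3\right) 38 = 27 \cdot 38 = 1026$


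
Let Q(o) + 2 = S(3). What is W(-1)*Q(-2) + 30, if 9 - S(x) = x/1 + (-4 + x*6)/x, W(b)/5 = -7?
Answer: 160/3 ≈ 53.333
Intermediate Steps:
W(b) = -35 (W(b) = 5*(-7) = -35)
S(x) = 9 - x - (-4 + 6*x)/x (S(x) = 9 - (x/1 + (-4 + x*6)/x) = 9 - (x*1 + (-4 + 6*x)/x) = 9 - (x + (-4 + 6*x)/x) = 9 + (-x - (-4 + 6*x)/x) = 9 - x - (-4 + 6*x)/x)
Q(o) = -2/3 (Q(o) = -2 + (3 - 1*3 + 4/3) = -2 + (3 - 3 + 4*(1/3)) = -2 + (3 - 3 + 4/3) = -2 + 4/3 = -2/3)
W(-1)*Q(-2) + 30 = -35*(-2/3) + 30 = 70/3 + 30 = 160/3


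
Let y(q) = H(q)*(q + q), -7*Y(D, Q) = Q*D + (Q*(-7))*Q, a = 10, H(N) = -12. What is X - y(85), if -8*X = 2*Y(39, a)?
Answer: 28405/14 ≈ 2028.9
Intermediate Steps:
Y(D, Q) = Q**2 - D*Q/7 (Y(D, Q) = -(Q*D + (Q*(-7))*Q)/7 = -(D*Q + (-7*Q)*Q)/7 = -(D*Q - 7*Q**2)/7 = -(-7*Q**2 + D*Q)/7 = Q**2 - D*Q/7)
y(q) = -24*q (y(q) = -12*(q + q) = -24*q)
X = -155/14 (X = -(1/7)*10*(-1*39 + 7*10)/4 = -(1/7)*10*(-39 + 70)/4 = -(1/7)*10*31/4 = -310/(4*7) = -1/8*620/7 = -155/14 ≈ -11.071)
X - y(85) = -155/14 - (-24)*85 = -155/14 - 1*(-2040) = -155/14 + 2040 = 28405/14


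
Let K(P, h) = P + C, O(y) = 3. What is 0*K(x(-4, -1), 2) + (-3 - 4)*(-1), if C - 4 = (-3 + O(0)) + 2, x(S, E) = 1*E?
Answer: 7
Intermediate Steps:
x(S, E) = E
C = 6 (C = 4 + ((-3 + 3) + 2) = 4 + (0 + 2) = 4 + 2 = 6)
K(P, h) = 6 + P (K(P, h) = P + 6 = 6 + P)
0*K(x(-4, -1), 2) + (-3 - 4)*(-1) = 0*(6 - 1) + (-3 - 4)*(-1) = 0*5 - 7*(-1) = 0 + 7 = 7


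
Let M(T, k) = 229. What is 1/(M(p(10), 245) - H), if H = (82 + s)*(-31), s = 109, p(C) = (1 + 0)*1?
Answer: 1/6150 ≈ 0.00016260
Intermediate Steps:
p(C) = 1 (p(C) = 1*1 = 1)
H = -5921 (H = (82 + 109)*(-31) = 191*(-31) = -5921)
1/(M(p(10), 245) - H) = 1/(229 - 1*(-5921)) = 1/(229 + 5921) = 1/6150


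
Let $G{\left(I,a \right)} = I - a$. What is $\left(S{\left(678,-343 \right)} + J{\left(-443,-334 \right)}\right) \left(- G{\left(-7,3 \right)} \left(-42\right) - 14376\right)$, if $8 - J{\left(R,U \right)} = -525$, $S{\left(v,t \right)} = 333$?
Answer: $-12813336$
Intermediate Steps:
$J{\left(R,U \right)} = 533$ ($J{\left(R,U \right)} = 8 - -525 = 8 + 525 = 533$)
$\left(S{\left(678,-343 \right)} + J{\left(-443,-334 \right)}\right) \left(- G{\left(-7,3 \right)} \left(-42\right) - 14376\right) = \left(333 + 533\right) \left(- (-7 - 3) \left(-42\right) - 14376\right) = 866 \left(- (-7 - 3) \left(-42\right) - 14376\right) = 866 \left(\left(-1\right) \left(-10\right) \left(-42\right) - 14376\right) = 866 \left(10 \left(-42\right) - 14376\right) = 866 \left(-420 - 14376\right) = 866 \left(-14796\right) = -12813336$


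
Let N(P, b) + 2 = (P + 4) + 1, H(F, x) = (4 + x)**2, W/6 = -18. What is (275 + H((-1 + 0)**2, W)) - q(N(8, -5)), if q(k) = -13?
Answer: 11104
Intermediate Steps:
W = -108 (W = 6*(-18) = -108)
N(P, b) = 3 + P (N(P, b) = -2 + ((P + 4) + 1) = -2 + ((4 + P) + 1) = -2 + (5 + P) = 3 + P)
(275 + H((-1 + 0)**2, W)) - q(N(8, -5)) = (275 + (4 - 108)**2) - 1*(-13) = (275 + (-104)**2) + 13 = (275 + 10816) + 13 = 11091 + 13 = 11104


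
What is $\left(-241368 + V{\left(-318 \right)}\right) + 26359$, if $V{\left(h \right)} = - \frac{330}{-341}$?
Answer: $- \frac{6665249}{31} \approx -2.1501 \cdot 10^{5}$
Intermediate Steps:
$V{\left(h \right)} = \frac{30}{31}$ ($V{\left(h \right)} = \left(-330\right) \left(- \frac{1}{341}\right) = \frac{30}{31}$)
$\left(-241368 + V{\left(-318 \right)}\right) + 26359 = \left(-241368 + \frac{30}{31}\right) + 26359 = - \frac{7482378}{31} + 26359 = - \frac{6665249}{31}$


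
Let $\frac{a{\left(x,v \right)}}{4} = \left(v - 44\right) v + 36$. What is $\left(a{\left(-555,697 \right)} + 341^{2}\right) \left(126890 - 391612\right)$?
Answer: $-512763602058$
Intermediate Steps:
$a{\left(x,v \right)} = 144 + 4 v \left(-44 + v\right)$ ($a{\left(x,v \right)} = 4 \left(\left(v - 44\right) v + 36\right) = 4 \left(\left(-44 + v\right) v + 36\right) = 4 \left(v \left(-44 + v\right) + 36\right) = 4 \left(36 + v \left(-44 + v\right)\right) = 144 + 4 v \left(-44 + v\right)$)
$\left(a{\left(-555,697 \right)} + 341^{2}\right) \left(126890 - 391612\right) = \left(\left(144 - 122672 + 4 \cdot 697^{2}\right) + 341^{2}\right) \left(126890 - 391612\right) = \left(\left(144 - 122672 + 4 \cdot 485809\right) + 116281\right) \left(-264722\right) = \left(\left(144 - 122672 + 1943236\right) + 116281\right) \left(-264722\right) = \left(1820708 + 116281\right) \left(-264722\right) = 1936989 \left(-264722\right) = -512763602058$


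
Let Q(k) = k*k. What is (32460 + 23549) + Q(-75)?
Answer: 61634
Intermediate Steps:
Q(k) = k²
(32460 + 23549) + Q(-75) = (32460 + 23549) + (-75)² = 56009 + 5625 = 61634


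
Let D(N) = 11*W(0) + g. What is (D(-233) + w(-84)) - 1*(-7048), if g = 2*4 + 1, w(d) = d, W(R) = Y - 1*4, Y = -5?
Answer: 6874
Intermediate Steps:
W(R) = -9 (W(R) = -5 - 1*4 = -5 - 4 = -9)
g = 9 (g = 8 + 1 = 9)
D(N) = -90 (D(N) = 11*(-9) + 9 = -99 + 9 = -90)
(D(-233) + w(-84)) - 1*(-7048) = (-90 - 84) - 1*(-7048) = -174 + 7048 = 6874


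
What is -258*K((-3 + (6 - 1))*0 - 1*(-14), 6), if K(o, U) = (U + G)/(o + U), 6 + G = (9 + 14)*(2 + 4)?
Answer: -8901/5 ≈ -1780.2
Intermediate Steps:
G = 132 (G = -6 + (9 + 14)*(2 + 4) = -6 + 23*6 = -6 + 138 = 132)
K(o, U) = (132 + U)/(U + o) (K(o, U) = (U + 132)/(o + U) = (132 + U)/(U + o))
-258*K((-3 + (6 - 1))*0 - 1*(-14), 6) = -258*(132 + 6)/(6 + ((-3 + (6 - 1))*0 - 1*(-14))) = -258*138/(6 + ((-3 + 5)*0 + 14)) = -258*138/(6 + (2*0 + 14)) = -258*138/(6 + (0 + 14)) = -258*138/(6 + 14) = -258*138/20 = -258*(1/20)*138 = -258/(1/(69/10)) = -258/10/69 = -258*69/10 = -8901/5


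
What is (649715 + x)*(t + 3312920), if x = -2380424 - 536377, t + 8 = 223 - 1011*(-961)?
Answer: -9713796986716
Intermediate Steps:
t = 971786 (t = -8 + (223 - 1011*(-961)) = -8 + (223 + 971571) = -8 + 971794 = 971786)
x = -2916801
(649715 + x)*(t + 3312920) = (649715 - 2916801)*(971786 + 3312920) = -2267086*4284706 = -9713796986716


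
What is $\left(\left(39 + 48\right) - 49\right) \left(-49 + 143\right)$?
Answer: $3572$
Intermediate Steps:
$\left(\left(39 + 48\right) - 49\right) \left(-49 + 143\right) = \left(87 - 49\right) 94 = 38 \cdot 94 = 3572$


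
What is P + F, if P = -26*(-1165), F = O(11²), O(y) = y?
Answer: 30411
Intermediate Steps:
F = 121 (F = 11² = 121)
P = 30290
P + F = 30290 + 121 = 30411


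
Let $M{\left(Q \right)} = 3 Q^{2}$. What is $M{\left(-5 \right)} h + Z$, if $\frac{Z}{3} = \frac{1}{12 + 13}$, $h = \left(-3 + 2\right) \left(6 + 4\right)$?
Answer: $- \frac{18747}{25} \approx -749.88$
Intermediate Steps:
$h = -10$ ($h = \left(-1\right) 10 = -10$)
$Z = \frac{3}{25}$ ($Z = \frac{3}{12 + 13} = \frac{3}{25} \approx 0.12$)
$M{\left(-5 \right)} h + Z = 3 \left(-5\right)^{2} \left(-10\right) + \frac{3}{25} = 3 \cdot 25 \left(-10\right) + \frac{3}{25} = 75 \left(-10\right) + \frac{3}{25} = -750 + \frac{3}{25} = - \frac{18747}{25}$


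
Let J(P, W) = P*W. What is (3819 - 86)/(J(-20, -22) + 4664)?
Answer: 3733/5104 ≈ 0.73139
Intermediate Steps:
(3819 - 86)/(J(-20, -22) + 4664) = (3819 - 86)/(-20*(-22) + 4664) = 3733/(440 + 4664) = 3733/5104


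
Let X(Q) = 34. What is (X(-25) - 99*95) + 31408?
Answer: 22037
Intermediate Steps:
(X(-25) - 99*95) + 31408 = (34 - 99*95) + 31408 = (34 - 9405) + 31408 = -9371 + 31408 = 22037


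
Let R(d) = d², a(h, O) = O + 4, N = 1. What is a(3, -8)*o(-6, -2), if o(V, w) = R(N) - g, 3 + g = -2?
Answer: -24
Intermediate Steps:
g = -5 (g = -3 - 2 = -5)
a(h, O) = 4 + O
o(V, w) = 6 (o(V, w) = 1² - 1*(-5) = 1 + 5 = 6)
a(3, -8)*o(-6, -2) = (4 - 8)*6 = -4*6 = -24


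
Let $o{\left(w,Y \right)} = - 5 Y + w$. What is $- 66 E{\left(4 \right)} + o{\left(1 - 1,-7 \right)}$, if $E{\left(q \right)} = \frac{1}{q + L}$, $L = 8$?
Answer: $\frac{59}{2} \approx 29.5$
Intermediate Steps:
$E{\left(q \right)} = \frac{1}{8 + q}$ ($E{\left(q \right)} = \frac{1}{q + 8} = \frac{1}{8 + q}$)
$o{\left(w,Y \right)} = w - 5 Y$
$- 66 E{\left(4 \right)} + o{\left(1 - 1,-7 \right)} = - \frac{66}{8 + 4} + \left(\left(1 - 1\right) - -35\right) = - \frac{66}{12} + \left(\left(1 - 1\right) + 35\right) = \left(-66\right) \frac{1}{12} + \left(0 + 35\right) = - \frac{11}{2} + 35 = \frac{59}{2}$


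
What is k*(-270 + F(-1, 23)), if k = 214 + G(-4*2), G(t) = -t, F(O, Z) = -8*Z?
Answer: -100788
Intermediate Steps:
k = 222 (k = 214 - (-4)*2 = 214 - 1*(-8) = 214 + 8 = 222)
k*(-270 + F(-1, 23)) = 222*(-270 - 8*23) = 222*(-270 - 184) = 222*(-454) = -100788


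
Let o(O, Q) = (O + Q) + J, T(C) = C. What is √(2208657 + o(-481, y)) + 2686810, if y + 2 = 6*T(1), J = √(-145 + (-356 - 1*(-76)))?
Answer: 2686810 + √(2208180 + 5*I*√17) ≈ 2.6883e+6 + 0.006937*I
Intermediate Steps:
J = 5*I*√17 (J = √(-145 + (-356 + 76)) = √(-145 - 280) = √(-425) = 5*I*√17 ≈ 20.616*I)
y = 4 (y = -2 + 6*1 = -2 + 6 = 4)
o(O, Q) = O + Q + 5*I*√17 (o(O, Q) = (O + Q) + 5*I*√17 = O + Q + 5*I*√17)
√(2208657 + o(-481, y)) + 2686810 = √(2208657 + (-481 + 4 + 5*I*√17)) + 2686810 = √(2208657 + (-477 + 5*I*√17)) + 2686810 = √(2208180 + 5*I*√17) + 2686810 = 2686810 + √(2208180 + 5*I*√17)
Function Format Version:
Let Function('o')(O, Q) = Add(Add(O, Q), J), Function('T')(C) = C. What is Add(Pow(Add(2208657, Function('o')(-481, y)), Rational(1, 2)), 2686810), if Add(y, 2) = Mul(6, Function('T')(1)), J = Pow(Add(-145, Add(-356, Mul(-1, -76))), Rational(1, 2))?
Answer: Add(2686810, Pow(Add(2208180, Mul(5, I, Pow(17, Rational(1, 2)))), Rational(1, 2))) ≈ Add(2.6883e+6, Mul(0.006937, I))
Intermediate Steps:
J = Mul(5, I, Pow(17, Rational(1, 2))) (J = Pow(Add(-145, Add(-356, 76)), Rational(1, 2)) = Pow(Add(-145, -280), Rational(1, 2)) = Pow(-425, Rational(1, 2)) = Mul(5, I, Pow(17, Rational(1, 2))) ≈ Mul(20.616, I))
y = 4 (y = Add(-2, Mul(6, 1)) = Add(-2, 6) = 4)
Function('o')(O, Q) = Add(O, Q, Mul(5, I, Pow(17, Rational(1, 2)))) (Function('o')(O, Q) = Add(Add(O, Q), Mul(5, I, Pow(17, Rational(1, 2)))) = Add(O, Q, Mul(5, I, Pow(17, Rational(1, 2)))))
Add(Pow(Add(2208657, Function('o')(-481, y)), Rational(1, 2)), 2686810) = Add(Pow(Add(2208657, Add(-481, 4, Mul(5, I, Pow(17, Rational(1, 2))))), Rational(1, 2)), 2686810) = Add(Pow(Add(2208657, Add(-477, Mul(5, I, Pow(17, Rational(1, 2))))), Rational(1, 2)), 2686810) = Add(Pow(Add(2208180, Mul(5, I, Pow(17, Rational(1, 2)))), Rational(1, 2)), 2686810) = Add(2686810, Pow(Add(2208180, Mul(5, I, Pow(17, Rational(1, 2)))), Rational(1, 2)))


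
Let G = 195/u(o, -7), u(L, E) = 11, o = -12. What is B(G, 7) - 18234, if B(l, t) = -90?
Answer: -18324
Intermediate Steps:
G = 195/11 ≈ 17.727
B(G, 7) - 18234 = -90 - 18234 = -18324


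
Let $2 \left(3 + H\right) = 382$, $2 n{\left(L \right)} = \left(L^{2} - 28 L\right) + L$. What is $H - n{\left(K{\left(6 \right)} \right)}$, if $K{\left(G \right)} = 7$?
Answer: $258$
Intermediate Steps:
$n{\left(L \right)} = \frac{L^{2}}{2} - \frac{27 L}{2}$ ($n{\left(L \right)} = \frac{\left(L^{2} - 28 L\right) + L}{2} = \frac{L^{2} - 27 L}{2} = \frac{L^{2}}{2} - \frac{27 L}{2}$)
$H = 188$ ($H = -3 + \frac{1}{2} \cdot 382 = -3 + 191 = 188$)
$H - n{\left(K{\left(6 \right)} \right)} = 188 - \frac{1}{2} \cdot 7 \left(-27 + 7\right) = 188 - \frac{1}{2} \cdot 7 \left(-20\right) = 188 - -70 = 188 + 70 = 258$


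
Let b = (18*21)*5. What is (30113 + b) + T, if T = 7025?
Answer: 39028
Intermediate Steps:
b = 1890 (b = 378*5 = 1890)
(30113 + b) + T = (30113 + 1890) + 7025 = 32003 + 7025 = 39028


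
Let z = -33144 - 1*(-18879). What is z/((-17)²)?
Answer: -14265/289 ≈ -49.360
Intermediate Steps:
z = -14265 (z = -33144 + 18879 = -14265)
z/((-17)²) = -14265/((-17)²) = -14265/289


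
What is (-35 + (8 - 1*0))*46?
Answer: -1242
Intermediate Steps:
(-35 + (8 - 1*0))*46 = (-35 + (8 + 0))*46 = (-35 + 8)*46 = -27*46 = -1242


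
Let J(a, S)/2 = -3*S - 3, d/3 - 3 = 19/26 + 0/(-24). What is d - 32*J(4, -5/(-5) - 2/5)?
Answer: 41391/130 ≈ 318.39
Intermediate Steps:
d = 291/26 (d = 9 + 3*(19/26 + 0/(-24)) = 9 + 3*(19*(1/26) + 0*(-1/24)) = 9 + 3*(19/26 + 0) = 9 + 3*(19/26) = 9 + 57/26 = 291/26 ≈ 11.192)
J(a, S) = -6 - 6*S (J(a, S) = 2*(-3*S - 3) = 2*(-3 - 3*S) = -6 - 6*S)
d - 32*J(4, -5/(-5) - 2/5) = 291/26 - 32*(-6 - 6*(-5/(-5) - 2/5)) = 291/26 - 32*(-6 - 6*(-5*(-⅕) - 2*⅕)) = 291/26 - 32*(-6 - 6*(1 - ⅖)) = 291/26 - 32*(-6 - 6*⅗) = 291/26 - 32*(-6 - 18/5) = 291/26 - 32*(-48/5) = 291/26 + 1536/5 = 41391/130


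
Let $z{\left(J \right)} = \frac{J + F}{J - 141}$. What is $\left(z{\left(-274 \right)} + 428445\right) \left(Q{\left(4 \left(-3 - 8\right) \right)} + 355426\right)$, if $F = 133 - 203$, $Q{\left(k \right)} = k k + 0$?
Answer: $\frac{63540757199878}{415} \approx 1.5311 \cdot 10^{11}$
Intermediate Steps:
$Q{\left(k \right)} = k^{2}$ ($Q{\left(k \right)} = k^{2} + 0 = k^{2}$)
$F = -70$ ($F = 133 - 203 = -70$)
$z{\left(J \right)} = \frac{-70 + J}{-141 + J}$ ($z{\left(J \right)} = \frac{J - 70}{J - 141} = \frac{-70 + J}{-141 + J}$)
$\left(z{\left(-274 \right)} + 428445\right) \left(Q{\left(4 \left(-3 - 8\right) \right)} + 355426\right) = \left(\frac{-70 - 274}{-141 - 274} + 428445\right) \left(\left(4 \left(-3 - 8\right)\right)^{2} + 355426\right) = \left(\frac{1}{-415} \left(-344\right) + 428445\right) \left(\left(4 \left(-11\right)\right)^{2} + 355426\right) = \left(\left(- \frac{1}{415}\right) \left(-344\right) + 428445\right) \left(\left(-44\right)^{2} + 355426\right) = \left(\frac{344}{415} + 428445\right) \left(1936 + 355426\right) = \frac{177805019}{415} \cdot 357362 = \frac{63540757199878}{415}$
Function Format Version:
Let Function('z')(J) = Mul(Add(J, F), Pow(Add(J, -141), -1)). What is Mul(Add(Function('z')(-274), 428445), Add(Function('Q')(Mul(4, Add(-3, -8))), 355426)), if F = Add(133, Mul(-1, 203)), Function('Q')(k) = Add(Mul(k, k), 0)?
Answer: Rational(63540757199878, 415) ≈ 1.5311e+11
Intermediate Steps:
Function('Q')(k) = Pow(k, 2) (Function('Q')(k) = Add(Pow(k, 2), 0) = Pow(k, 2))
F = -70 (F = Add(133, -203) = -70)
Function('z')(J) = Mul(Pow(Add(-141, J), -1), Add(-70, J)) (Function('z')(J) = Mul(Add(J, -70), Pow(Add(J, -141), -1)) = Mul(Add(-70, J), Pow(Add(-141, J), -1)) = Mul(Pow(Add(-141, J), -1), Add(-70, J)))
Mul(Add(Function('z')(-274), 428445), Add(Function('Q')(Mul(4, Add(-3, -8))), 355426)) = Mul(Add(Mul(Pow(Add(-141, -274), -1), Add(-70, -274)), 428445), Add(Pow(Mul(4, Add(-3, -8)), 2), 355426)) = Mul(Add(Mul(Pow(-415, -1), -344), 428445), Add(Pow(Mul(4, -11), 2), 355426)) = Mul(Add(Mul(Rational(-1, 415), -344), 428445), Add(Pow(-44, 2), 355426)) = Mul(Add(Rational(344, 415), 428445), Add(1936, 355426)) = Mul(Rational(177805019, 415), 357362) = Rational(63540757199878, 415)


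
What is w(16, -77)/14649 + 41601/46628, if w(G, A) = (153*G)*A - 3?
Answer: -143507339/11983396 ≈ -11.976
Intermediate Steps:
w(G, A) = -3 + 153*A*G (w(G, A) = 153*A*G - 3 = -3 + 153*A*G)
w(16, -77)/14649 + 41601/46628 = (-3 + 153*(-77)*16)/14649 + 41601/46628 = (-3 - 188496)*(1/14649) + 41601*(1/46628) = -188499*1/14649 + 41601/46628 = -3307/257 + 41601/46628 = -143507339/11983396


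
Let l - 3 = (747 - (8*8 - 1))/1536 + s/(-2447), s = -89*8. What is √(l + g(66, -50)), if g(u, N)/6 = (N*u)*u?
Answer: I*√2003160685840078/39152 ≈ 1143.2*I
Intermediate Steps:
g(u, N) = 6*N*u² (g(u, N) = 6*((N*u)*u) = 6*(N*u²) = 6*N*u²)
s = -712
l = 1170263/313216 (l = 3 + ((747 - (8*8 - 1))/1536 - 712/(-2447)) = 3 + ((747 - (64 - 1))*(1/1536) - 712*(-1/2447)) = 3 + ((747 - 1*63)*(1/1536) + 712/2447) = 3 + ((747 - 63)*(1/1536) + 712/2447) = 3 + (684*(1/1536) + 712/2447) = 3 + (57/128 + 712/2447) = 3 + 230615/313216 = 1170263/313216 ≈ 3.7363)
√(l + g(66, -50)) = √(1170263/313216 + 6*(-50)*66²) = √(1170263/313216 + 6*(-50)*4356) = √(1170263/313216 - 1306800) = √(-409309498537/313216) = I*√2003160685840078/39152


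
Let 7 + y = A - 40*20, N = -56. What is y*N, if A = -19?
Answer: 46256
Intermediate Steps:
y = -826 (y = -7 + (-19 - 40*20) = -7 + (-19 - 800) = -7 - 819 = -826)
y*N = -826*(-56) = 46256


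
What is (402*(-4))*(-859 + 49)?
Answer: 1302480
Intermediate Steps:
(402*(-4))*(-859 + 49) = -1608*(-810) = 1302480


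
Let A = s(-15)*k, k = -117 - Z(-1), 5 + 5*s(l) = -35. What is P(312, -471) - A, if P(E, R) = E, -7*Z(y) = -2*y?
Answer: -4352/7 ≈ -621.71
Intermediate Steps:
s(l) = -8 (s(l) = -1 + (⅕)*(-35) = -1 - 7 = -8)
Z(y) = 2*y/7 (Z(y) = -(-2)*y/7 = 2*y/7)
k = -817/7 (k = -117 - 2*(-1)/7 = -117 - 1*(-2/7) = -117 + 2/7 = -817/7 ≈ -116.71)
A = 6536/7 (A = -8*(-817/7) = 6536/7 ≈ 933.71)
P(312, -471) - A = 312 - 1*6536/7 = 312 - 6536/7 = -4352/7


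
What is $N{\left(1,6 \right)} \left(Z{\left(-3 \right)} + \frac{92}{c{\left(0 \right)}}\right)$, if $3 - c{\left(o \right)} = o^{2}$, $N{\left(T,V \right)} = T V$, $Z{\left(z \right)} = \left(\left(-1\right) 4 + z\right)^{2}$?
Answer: $478$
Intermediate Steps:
$Z{\left(z \right)} = \left(-4 + z\right)^{2}$
$c{\left(o \right)} = 3 - o^{2}$
$N{\left(1,6 \right)} \left(Z{\left(-3 \right)} + \frac{92}{c{\left(0 \right)}}\right) = 1 \cdot 6 \left(\left(-4 - 3\right)^{2} + \frac{92}{3 - 0^{2}}\right) = 6 \left(\left(-7\right)^{2} + \frac{92}{3 - 0}\right) = 6 \left(49 + \frac{92}{3 + 0}\right) = 6 \left(49 + \frac{92}{3}\right) = 6 \cdot \frac{239}{3} = 478$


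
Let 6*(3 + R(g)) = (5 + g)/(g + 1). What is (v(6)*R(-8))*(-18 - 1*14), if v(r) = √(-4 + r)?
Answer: 656*√2/7 ≈ 132.53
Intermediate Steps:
R(g) = -3 + (5 + g)/(6*(1 + g)) (R(g) = -3 + ((5 + g)/(g + 1))/6 = -3 + ((5 + g)/(1 + g))/6 = -3 + (5 + g)/(6*(1 + g)))
(v(6)*R(-8))*(-18 - 1*14) = (√(-4 + 6)*((-13 - 17*(-8))/(6*(1 - 8))))*(-18 - 1*14) = (√2*((⅙)*(-13 + 136)/(-7)))*(-18 - 14) = (√2*((⅙)*(-⅐)*123))*(-32) = (√2*(-41/14))*(-32) = -41*√2/14*(-32) = 656*√2/7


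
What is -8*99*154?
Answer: -121968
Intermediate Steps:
-8*99*154 = -792*154 = -121968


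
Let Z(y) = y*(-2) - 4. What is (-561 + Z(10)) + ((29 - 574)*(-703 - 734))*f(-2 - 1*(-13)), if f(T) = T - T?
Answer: -585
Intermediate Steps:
Z(y) = -4 - 2*y (Z(y) = -2*y - 4 = -4 - 2*y)
f(T) = 0
(-561 + Z(10)) + ((29 - 574)*(-703 - 734))*f(-2 - 1*(-13)) = (-561 + (-4 - 2*10)) + ((29 - 574)*(-703 - 734))*0 = (-561 + (-4 - 20)) - 545*(-1437)*0 = (-561 - 24) + 783165*0 = -585 + 0 = -585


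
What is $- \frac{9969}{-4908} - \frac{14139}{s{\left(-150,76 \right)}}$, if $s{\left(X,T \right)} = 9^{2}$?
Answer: $- \frac{2540249}{14724} \approx -172.52$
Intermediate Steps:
$s{\left(X,T \right)} = 81$
$- \frac{9969}{-4908} - \frac{14139}{s{\left(-150,76 \right)}} = - \frac{9969}{-4908} - \frac{14139}{81} = \left(-9969\right) \left(- \frac{1}{4908}\right) - \frac{1571}{9} = \frac{3323}{1636} - \frac{1571}{9} = - \frac{2540249}{14724}$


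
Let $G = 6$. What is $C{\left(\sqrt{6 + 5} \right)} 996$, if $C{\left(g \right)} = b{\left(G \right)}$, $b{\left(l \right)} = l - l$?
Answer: $0$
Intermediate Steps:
$b{\left(l \right)} = 0$
$C{\left(g \right)} = 0$
$C{\left(\sqrt{6 + 5} \right)} 996 = 0 \cdot 996 = 0$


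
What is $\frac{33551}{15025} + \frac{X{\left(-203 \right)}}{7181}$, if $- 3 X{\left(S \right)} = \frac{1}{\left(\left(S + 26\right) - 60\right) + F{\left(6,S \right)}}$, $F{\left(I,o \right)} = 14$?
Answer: $\frac{161182005064}{72181437225} \approx 2.233$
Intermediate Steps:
$X{\left(S \right)} = - \frac{1}{3 \left(-20 + S\right)}$ ($X{\left(S \right)} = - \frac{1}{3 \left(\left(\left(S + 26\right) - 60\right) + 14\right)} = - \frac{1}{3 \left(\left(\left(26 + S\right) - 60\right) + 14\right)} = - \frac{1}{3 \left(\left(-34 + S\right) + 14\right)} = - \frac{1}{3 \left(-20 + S\right)}$)
$\frac{33551}{15025} + \frac{X{\left(-203 \right)}}{7181} = \frac{33551}{15025} + \frac{\left(-1\right) \frac{1}{-60 + 3 \left(-203\right)}}{7181} = 33551 \cdot \frac{1}{15025} + - \frac{1}{-60 - 609} \cdot \frac{1}{7181} = \frac{33551}{15025} + - \frac{1}{-669} \cdot \frac{1}{7181} = \frac{33551}{15025} + \left(-1\right) \left(- \frac{1}{669}\right) \frac{1}{7181} = \frac{33551}{15025} + \frac{1}{669} \cdot \frac{1}{7181} = \frac{33551}{15025} + \frac{1}{4804089} = \frac{161182005064}{72181437225}$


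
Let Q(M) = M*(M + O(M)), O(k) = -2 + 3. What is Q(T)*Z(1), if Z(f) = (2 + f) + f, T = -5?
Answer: 80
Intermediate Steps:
O(k) = 1
Z(f) = 2 + 2*f
Q(M) = M*(1 + M) (Q(M) = M*(M + 1) = M*(1 + M))
Q(T)*Z(1) = (-5*(1 - 5))*(2 + 2*1) = (-5*(-4))*(2 + 2) = 20*4 = 80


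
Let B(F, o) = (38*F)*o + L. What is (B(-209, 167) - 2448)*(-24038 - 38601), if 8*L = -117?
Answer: 665865912107/8 ≈ 8.3233e+10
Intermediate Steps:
L = -117/8 (L = (1/8)*(-117) = -117/8 ≈ -14.625)
B(F, o) = -117/8 + 38*F*o (B(F, o) = (38*F)*o - 117/8 = 38*F*o - 117/8 = -117/8 + 38*F*o)
(B(-209, 167) - 2448)*(-24038 - 38601) = ((-117/8 + 38*(-209)*167) - 2448)*(-24038 - 38601) = ((-117/8 - 1326314) - 2448)*(-62639) = (-10610629/8 - 2448)*(-62639) = -10630213/8*(-62639) = 665865912107/8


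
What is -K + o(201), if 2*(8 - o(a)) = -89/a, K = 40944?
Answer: -16456183/402 ≈ -40936.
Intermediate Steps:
o(a) = 8 + 89/(2*a) (o(a) = 8 - (-89)/(2*a) = 8 + 89/(2*a))
-K + o(201) = -1*40944 + (8 + (89/2)/201) = -40944 + (8 + (89/2)*(1/201)) = -40944 + (8 + 89/402) = -40944 + 3305/402 = -16456183/402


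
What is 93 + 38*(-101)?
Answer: -3745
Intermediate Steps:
93 + 38*(-101) = 93 - 3838 = -3745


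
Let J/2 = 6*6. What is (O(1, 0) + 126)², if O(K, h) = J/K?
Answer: 39204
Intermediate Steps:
J = 72 (J = 2*(6*6) = 2*36 = 72)
O(K, h) = 72/K
(O(1, 0) + 126)² = (72/1 + 126)² = (72*1 + 126)² = (72 + 126)² = 198² = 39204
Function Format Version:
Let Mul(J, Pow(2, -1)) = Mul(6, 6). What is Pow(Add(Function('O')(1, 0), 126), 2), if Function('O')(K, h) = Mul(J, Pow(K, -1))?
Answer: 39204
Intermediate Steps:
J = 72 (J = Mul(2, Mul(6, 6)) = Mul(2, 36) = 72)
Function('O')(K, h) = Mul(72, Pow(K, -1))
Pow(Add(Function('O')(1, 0), 126), 2) = Pow(Add(Mul(72, Pow(1, -1)), 126), 2) = Pow(Add(Mul(72, 1), 126), 2) = Pow(Add(72, 126), 2) = Pow(198, 2) = 39204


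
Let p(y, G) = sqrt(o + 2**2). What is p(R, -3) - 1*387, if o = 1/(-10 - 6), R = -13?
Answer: -387 + 3*sqrt(7)/4 ≈ -385.02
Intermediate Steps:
o = -1/16 (o = 1/(-16) = -1/16 ≈ -0.062500)
p(y, G) = 3*sqrt(7)/4 (p(y, G) = sqrt(-1/16 + 2**2) = sqrt(-1/16 + 4) = sqrt(63/16) = 3*sqrt(7)/4)
p(R, -3) - 1*387 = 3*sqrt(7)/4 - 1*387 = 3*sqrt(7)/4 - 387 = -387 + 3*sqrt(7)/4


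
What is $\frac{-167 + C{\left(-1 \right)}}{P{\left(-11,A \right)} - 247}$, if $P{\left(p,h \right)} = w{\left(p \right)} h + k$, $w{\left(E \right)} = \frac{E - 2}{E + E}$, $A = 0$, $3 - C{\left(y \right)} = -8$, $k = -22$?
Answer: $\frac{156}{269} \approx 0.57993$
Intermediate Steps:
$C{\left(y \right)} = 11$ ($C{\left(y \right)} = 3 - -8 = 3 + 8 = 11$)
$w{\left(E \right)} = \frac{-2 + E}{2 E}$
$P{\left(p,h \right)} = -22 + \frac{h \left(-2 + p\right)}{2 p}$ ($P{\left(p,h \right)} = \frac{-2 + p}{2 p} h - 22 = \frac{h \left(-2 + p\right)}{2 p} - 22 = -22 + \frac{h \left(-2 + p\right)}{2 p}$)
$\frac{-167 + C{\left(-1 \right)}}{P{\left(-11,A \right)} - 247} = \frac{-167 + 11}{\left(-22 + \frac{1}{2} \cdot 0 - \frac{0}{-11}\right) - 247} = - \frac{156}{\left(-22 + 0 - 0 \left(- \frac{1}{11}\right)\right) - 247} = - \frac{156}{\left(-22 + 0 + 0\right) - 247} = - \frac{156}{-22 - 247} = - \frac{156}{-269} = \left(-156\right) \left(- \frac{1}{269}\right) = \frac{156}{269}$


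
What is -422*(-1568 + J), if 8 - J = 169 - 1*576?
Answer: 486566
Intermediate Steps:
J = 415 (J = 8 - (169 - 1*576) = 8 - (169 - 576) = 8 - 1*(-407) = 8 + 407 = 415)
-422*(-1568 + J) = -422*(-1568 + 415) = -422*(-1153) = 486566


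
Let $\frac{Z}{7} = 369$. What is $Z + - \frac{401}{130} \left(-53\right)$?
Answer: $\frac{357043}{130} \approx 2746.5$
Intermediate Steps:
$Z = 2583$ ($Z = 7 \cdot 369 = 2583$)
$Z + - \frac{401}{130} \left(-53\right) = 2583 + - \frac{401}{130} \left(-53\right) = 2583 + \left(-401\right) \frac{1}{130} \left(-53\right) = 2583 - - \frac{21253}{130} = 2583 + \frac{21253}{130} = \frac{357043}{130}$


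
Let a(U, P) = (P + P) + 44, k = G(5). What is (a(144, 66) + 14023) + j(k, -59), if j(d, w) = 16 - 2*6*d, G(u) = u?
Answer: 14155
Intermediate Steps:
k = 5
a(U, P) = 44 + 2*P (a(U, P) = 2*P + 44 = 44 + 2*P)
j(d, w) = 16 - 12*d
(a(144, 66) + 14023) + j(k, -59) = ((44 + 2*66) + 14023) + (16 - 12*5) = ((44 + 132) + 14023) + (16 - 60) = (176 + 14023) - 44 = 14199 - 44 = 14155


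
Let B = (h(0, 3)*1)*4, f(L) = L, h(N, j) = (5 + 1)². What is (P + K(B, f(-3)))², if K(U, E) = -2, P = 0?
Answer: 4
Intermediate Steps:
h(N, j) = 36 (h(N, j) = 6² = 36)
B = 144 (B = (36*1)*4 = 36*4 = 144)
(P + K(B, f(-3)))² = (0 - 2)² = (-2)² = 4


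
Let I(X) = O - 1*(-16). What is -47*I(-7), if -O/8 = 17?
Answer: 5640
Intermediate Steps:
O = -136 (O = -8*17 = -136)
I(X) = -120 (I(X) = -136 - 1*(-16) = -136 + 16 = -120)
-47*I(-7) = -47*(-120) = 5640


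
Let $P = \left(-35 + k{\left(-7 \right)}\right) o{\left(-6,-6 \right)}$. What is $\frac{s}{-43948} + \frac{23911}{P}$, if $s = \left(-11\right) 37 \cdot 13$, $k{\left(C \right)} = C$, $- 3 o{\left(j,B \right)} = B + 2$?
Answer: $- \frac{262636083}{615272} \approx -426.86$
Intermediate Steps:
$o{\left(j,B \right)} = - \frac{2}{3} - \frac{B}{3}$ ($o{\left(j,B \right)} = - \frac{B + 2}{3} = - \frac{2 + B}{3} = - \frac{2}{3} - \frac{B}{3}$)
$s = -5291$ ($s = \left(-407\right) 13 = -5291$)
$P = -56$ ($P = \left(-35 - 7\right) \left(- \frac{2}{3} - -2\right) = - 42 \left(- \frac{2}{3} + 2\right) = \left(-42\right) \frac{4}{3} = -56$)
$\frac{s}{-43948} + \frac{23911}{P} = - \frac{5291}{-43948} + \frac{23911}{-56} = \left(-5291\right) \left(- \frac{1}{43948}\right) + 23911 \left(- \frac{1}{56}\right) = \frac{5291}{43948} - \frac{23911}{56} = - \frac{262636083}{615272}$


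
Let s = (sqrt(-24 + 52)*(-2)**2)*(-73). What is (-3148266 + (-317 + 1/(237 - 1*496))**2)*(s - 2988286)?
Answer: 87278341867707540/9583 + 119397494602320*sqrt(7)/67081 ≈ 9.1123e+12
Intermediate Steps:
s = -584*sqrt(7) (s = (sqrt(28)*4)*(-73) = ((2*sqrt(7))*4)*(-73) = (8*sqrt(7))*(-73) = -584*sqrt(7) ≈ -1545.1)
(-3148266 + (-317 + 1/(237 - 1*496))**2)*(s - 2988286) = (-3148266 + (-317 + 1/(237 - 1*496))**2)*(-584*sqrt(7) - 2988286) = (-3148266 + (-317 + 1/(237 - 496))**2)*(-2988286 - 584*sqrt(7)) = (-3148266 + (-317 + 1/(-259))**2)*(-2988286 - 584*sqrt(7)) = (-3148266 + (-317 - 1/259)**2)*(-2988286 - 584*sqrt(7)) = (-3148266 + (-82104/259)**2)*(-2988286 - 584*sqrt(7)) = (-3148266 + 6741066816/67081)*(-2988286 - 584*sqrt(7)) = -204447764730*(-2988286 - 584*sqrt(7))/67081 = 87278341867707540/9583 + 119397494602320*sqrt(7)/67081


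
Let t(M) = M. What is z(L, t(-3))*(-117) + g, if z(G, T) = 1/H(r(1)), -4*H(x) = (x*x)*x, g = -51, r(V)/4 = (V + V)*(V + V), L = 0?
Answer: -52107/1024 ≈ -50.886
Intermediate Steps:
r(V) = 16*V**2 (r(V) = 4*((V + V)*(V + V)) = 4*((2*V)*(2*V)) = 4*(4*V**2) = 16*V**2)
H(x) = -x**3/4 (H(x) = -x*x*x/4 = -x**2*x/4 = -x**3/4)
z(G, T) = -1/1024 (z(G, T) = 1/(-(16*1**2)**3/4) = 1/(-(16*1)**3/4) = 1/(-1/4*16**3) = 1/(-1/4*4096) = 1/(-1024) = -1/1024)
z(L, t(-3))*(-117) + g = -1/1024*(-117) - 51 = 117/1024 - 51 = -52107/1024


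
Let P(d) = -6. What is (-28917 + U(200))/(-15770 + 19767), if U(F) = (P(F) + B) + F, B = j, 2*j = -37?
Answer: -57483/7994 ≈ -7.1908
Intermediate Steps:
j = -37/2 (j = (½)*(-37) = -37/2 ≈ -18.500)
B = -37/2 ≈ -18.500
U(F) = -49/2 + F (U(F) = (-6 - 37/2) + F = -49/2 + F)
(-28917 + U(200))/(-15770 + 19767) = (-28917 + (-49/2 + 200))/(-15770 + 19767) = (-28917 + 351/2)/3997 = -57483/2*1/3997 = -57483/7994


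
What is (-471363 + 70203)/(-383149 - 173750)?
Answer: 133720/185633 ≈ 0.72035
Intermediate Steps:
(-471363 + 70203)/(-383149 - 173750) = -401160/(-556899) = -401160*(-1/556899) = 133720/185633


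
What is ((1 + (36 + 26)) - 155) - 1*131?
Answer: -223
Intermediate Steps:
((1 + (36 + 26)) - 155) - 1*131 = ((1 + 62) - 155) - 131 = (63 - 155) - 131 = -92 - 131 = -223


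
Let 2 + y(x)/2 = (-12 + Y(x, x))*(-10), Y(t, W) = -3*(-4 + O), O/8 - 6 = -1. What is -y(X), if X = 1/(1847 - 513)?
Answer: -2396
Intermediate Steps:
O = 40 (O = 48 + 8*(-1) = 48 - 8 = 40)
Y(t, W) = -108 (Y(t, W) = -3*(-4 + 40) = -3*36 = -108)
X = 1/1334 ≈ 0.00074963
y(x) = 2396 (y(x) = -4 + 2*((-12 - 108)*(-10)) = -4 + 2*(-120*(-10)) = -4 + 2*1200 = -4 + 2400 = 2396)
-y(X) = -1*2396 = -2396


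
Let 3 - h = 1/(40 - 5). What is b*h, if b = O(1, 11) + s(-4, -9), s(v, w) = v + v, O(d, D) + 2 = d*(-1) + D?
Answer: 0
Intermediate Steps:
O(d, D) = -2 + D - d (O(d, D) = -2 + (d*(-1) + D) = -2 + (-d + D) = -2 + (D - d) = -2 + D - d)
s(v, w) = 2*v
h = 104/35 (h = 3 - 1/(40 - 5) = 3 - 1/35 = 104/35 ≈ 2.9714)
b = 0 (b = (-2 + 11 - 1*1) + 2*(-4) = (-2 + 11 - 1) - 8 = 8 - 8 = 0)
b*h = 0*(104/35) = 0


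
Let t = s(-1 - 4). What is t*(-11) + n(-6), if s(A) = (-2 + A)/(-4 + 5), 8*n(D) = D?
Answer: 305/4 ≈ 76.250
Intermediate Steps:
n(D) = D/8
s(A) = -2 + A (s(A) = (-2 + A)/1 = (-2 + A)*1 = -2 + A)
t = -7 (t = -2 + (-1 - 4) = -2 - 5 = -7)
t*(-11) + n(-6) = -7*(-11) + (⅛)*(-6) = 77 - ¾ = 305/4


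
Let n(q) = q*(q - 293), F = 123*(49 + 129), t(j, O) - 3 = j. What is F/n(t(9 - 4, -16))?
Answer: -3649/380 ≈ -9.6026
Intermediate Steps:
t(j, O) = 3 + j
F = 21894 (F = 123*178 = 21894)
n(q) = q*(-293 + q)
F/n(t(9 - 4, -16)) = 21894/(((3 + (9 - 4))*(-293 + (3 + (9 - 4))))) = 21894/(((3 + 5)*(-293 + (3 + 5)))) = 21894/((8*(-293 + 8))) = 21894/((8*(-285))) = 21894/(-2280) = 21894*(-1/2280) = -3649/380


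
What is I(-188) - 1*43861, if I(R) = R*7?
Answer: -45177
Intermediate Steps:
I(R) = 7*R
I(-188) - 1*43861 = 7*(-188) - 1*43861 = -1316 - 43861 = -45177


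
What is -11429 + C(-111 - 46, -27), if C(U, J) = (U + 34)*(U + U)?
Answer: 27193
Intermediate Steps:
C(U, J) = 2*U*(34 + U) (C(U, J) = (34 + U)*(2*U) = 2*U*(34 + U))
-11429 + C(-111 - 46, -27) = -11429 + 2*(-111 - 46)*(34 + (-111 - 46)) = -11429 + 2*(-157)*(34 - 157) = -11429 + 2*(-157)*(-123) = -11429 + 38622 = 27193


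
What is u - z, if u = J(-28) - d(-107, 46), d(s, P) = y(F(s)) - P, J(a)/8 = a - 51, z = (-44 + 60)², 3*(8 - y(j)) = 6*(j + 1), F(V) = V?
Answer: -1062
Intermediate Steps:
y(j) = 6 - 2*j (y(j) = 8 - 2*(j + 1) = 8 - 2*(1 + j) = 8 - (6 + 6*j)/3 = 8 + (-2 - 2*j) = 6 - 2*j)
z = 256 (z = 16² = 256)
J(a) = -408 + 8*a (J(a) = 8*(a - 51) = 8*(-51 + a) = -408 + 8*a)
d(s, P) = 6 - P - 2*s (d(s, P) = (6 - 2*s) - P = 6 - P - 2*s)
u = -806 (u = (-408 + 8*(-28)) - (6 - 1*46 - 2*(-107)) = (-408 - 224) - (6 - 46 + 214) = -632 - 1*174 = -632 - 174 = -806)
u - z = -806 - 1*256 = -806 - 256 = -1062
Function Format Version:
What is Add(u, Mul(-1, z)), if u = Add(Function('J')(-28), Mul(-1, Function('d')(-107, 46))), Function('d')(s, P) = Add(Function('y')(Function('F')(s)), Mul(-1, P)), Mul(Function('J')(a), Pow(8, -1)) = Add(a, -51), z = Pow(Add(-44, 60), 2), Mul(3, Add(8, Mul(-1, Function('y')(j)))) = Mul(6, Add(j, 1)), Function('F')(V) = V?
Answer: -1062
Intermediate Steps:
Function('y')(j) = Add(6, Mul(-2, j)) (Function('y')(j) = Add(8, Mul(Rational(-1, 3), Mul(6, Add(j, 1)))) = Add(8, Mul(Rational(-1, 3), Mul(6, Add(1, j)))) = Add(8, Mul(Rational(-1, 3), Add(6, Mul(6, j)))) = Add(8, Add(-2, Mul(-2, j))) = Add(6, Mul(-2, j)))
z = 256 (z = Pow(16, 2) = 256)
Function('J')(a) = Add(-408, Mul(8, a)) (Function('J')(a) = Mul(8, Add(a, -51)) = Mul(8, Add(-51, a)) = Add(-408, Mul(8, a)))
Function('d')(s, P) = Add(6, Mul(-1, P), Mul(-2, s)) (Function('d')(s, P) = Add(Add(6, Mul(-2, s)), Mul(-1, P)) = Add(6, Mul(-1, P), Mul(-2, s)))
u = -806 (u = Add(Add(-408, Mul(8, -28)), Mul(-1, Add(6, Mul(-1, 46), Mul(-2, -107)))) = Add(Add(-408, -224), Mul(-1, Add(6, -46, 214))) = Add(-632, Mul(-1, 174)) = Add(-632, -174) = -806)
Add(u, Mul(-1, z)) = Add(-806, Mul(-1, 256)) = Add(-806, -256) = -1062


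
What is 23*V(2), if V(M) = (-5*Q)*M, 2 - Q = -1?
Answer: -690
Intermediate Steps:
Q = 3 (Q = 2 - 1*(-1) = 2 + 1 = 3)
V(M) = -15*M (V(M) = (-5*3)*M = -15*M)
23*V(2) = 23*(-15*2) = 23*(-30) = -690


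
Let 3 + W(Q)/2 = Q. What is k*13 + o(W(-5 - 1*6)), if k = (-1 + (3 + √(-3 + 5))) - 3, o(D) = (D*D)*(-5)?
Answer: -3933 + 13*√2 ≈ -3914.6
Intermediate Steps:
W(Q) = -6 + 2*Q
o(D) = -5*D² (o(D) = D²*(-5) = -5*D²)
k = -1 + √2 (k = (-1 + (3 + √2)) - 3 = (2 + √2) - 3 = -1 + √2 ≈ 0.41421)
k*13 + o(W(-5 - 1*6)) = (-1 + √2)*13 - 5*(-6 + 2*(-5 - 1*6))² = (-13 + 13*√2) - 5*(-6 + 2*(-5 - 6))² = (-13 + 13*√2) - 5*(-6 + 2*(-11))² = (-13 + 13*√2) - 5*(-6 - 22)² = (-13 + 13*√2) - 5*(-28)² = (-13 + 13*√2) - 5*784 = (-13 + 13*√2) - 3920 = -3933 + 13*√2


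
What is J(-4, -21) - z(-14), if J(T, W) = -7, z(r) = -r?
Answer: -21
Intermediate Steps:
J(-4, -21) - z(-14) = -7 - (-1)*(-14) = -7 - 1*14 = -7 - 14 = -21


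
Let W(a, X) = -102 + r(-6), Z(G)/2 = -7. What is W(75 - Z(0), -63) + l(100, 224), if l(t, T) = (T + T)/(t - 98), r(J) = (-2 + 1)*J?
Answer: 128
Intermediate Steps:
Z(G) = -14 (Z(G) = 2*(-7) = -14)
r(J) = -J
l(t, T) = 2*T/(-98 + t) (l(t, T) = (2*T)/(-98 + t) = 2*T/(-98 + t))
W(a, X) = -96 (W(a, X) = -102 - 1*(-6) = -102 + 6 = -96)
W(75 - Z(0), -63) + l(100, 224) = -96 + 2*224/(-98 + 100) = -96 + 2*224/2 = -96 + 2*224*(1/2) = -96 + 224 = 128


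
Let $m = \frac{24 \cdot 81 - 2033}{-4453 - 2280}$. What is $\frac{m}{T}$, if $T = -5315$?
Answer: $- \frac{89}{35785895} \approx -2.487 \cdot 10^{-6}$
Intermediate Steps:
$m = \frac{89}{6733}$ ($m = \frac{1944 - 2033}{-6733} = \left(-89\right) \left(- \frac{1}{6733}\right) = \frac{89}{6733} \approx 0.013218$)
$\frac{m}{T} = \frac{89}{6733 \left(-5315\right)} = \frac{89}{6733} \left(- \frac{1}{5315}\right) = - \frac{89}{35785895}$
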